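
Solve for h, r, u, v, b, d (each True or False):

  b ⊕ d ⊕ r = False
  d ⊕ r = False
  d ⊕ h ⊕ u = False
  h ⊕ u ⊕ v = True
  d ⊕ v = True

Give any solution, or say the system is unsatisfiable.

h=T; r=T; u=F; v=F; b=F; d=T

b ⊕ d ⊕ r = F ⊕ T ⊕ T = False ✓
d ⊕ r = T ⊕ T = False ✓
d ⊕ h ⊕ u = T ⊕ T ⊕ F = False ✓
h ⊕ u ⊕ v = T ⊕ F ⊕ F = True ✓
d ⊕ v = T ⊕ F = True ✓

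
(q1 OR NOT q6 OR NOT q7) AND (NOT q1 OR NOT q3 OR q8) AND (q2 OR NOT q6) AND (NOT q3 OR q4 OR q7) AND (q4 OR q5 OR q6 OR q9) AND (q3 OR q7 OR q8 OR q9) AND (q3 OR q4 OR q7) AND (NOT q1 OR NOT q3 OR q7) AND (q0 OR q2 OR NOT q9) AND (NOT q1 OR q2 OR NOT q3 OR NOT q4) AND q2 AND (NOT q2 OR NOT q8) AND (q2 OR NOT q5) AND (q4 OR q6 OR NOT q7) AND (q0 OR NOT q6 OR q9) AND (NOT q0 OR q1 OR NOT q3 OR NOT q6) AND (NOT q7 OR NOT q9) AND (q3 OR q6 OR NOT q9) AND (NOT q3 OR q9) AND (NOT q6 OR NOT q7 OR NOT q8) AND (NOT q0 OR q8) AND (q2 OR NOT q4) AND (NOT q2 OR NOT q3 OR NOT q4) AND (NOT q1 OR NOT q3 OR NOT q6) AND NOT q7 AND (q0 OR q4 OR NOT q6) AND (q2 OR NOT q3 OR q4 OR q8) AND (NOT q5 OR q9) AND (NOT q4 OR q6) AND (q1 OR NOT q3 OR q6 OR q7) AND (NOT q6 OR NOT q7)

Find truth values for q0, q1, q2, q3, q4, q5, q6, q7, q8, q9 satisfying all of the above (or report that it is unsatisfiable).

q0 = False, q1 = False, q2 = True, q3 = False, q4 = True, q5 = True, q6 = True, q7 = False, q8 = False, q9 = True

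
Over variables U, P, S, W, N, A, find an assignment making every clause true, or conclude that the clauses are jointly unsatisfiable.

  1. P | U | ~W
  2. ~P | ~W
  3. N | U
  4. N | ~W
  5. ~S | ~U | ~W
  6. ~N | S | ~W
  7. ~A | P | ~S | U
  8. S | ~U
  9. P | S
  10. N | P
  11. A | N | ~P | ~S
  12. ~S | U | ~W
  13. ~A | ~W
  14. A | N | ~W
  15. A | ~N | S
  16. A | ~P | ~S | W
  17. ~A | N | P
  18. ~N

U = True; P = True; S = True; W = False; N = False; A = True

Unit clause (~N) forces N = False.
In (N | U) only U is left, so U = True.
In (N | ~W) only ~W is left, so W = False.
In (S | ~U) only S is left, so S = True.
In (N | P) only P is left, so P = True.
In (A | N | ~P | ~S) only A is left, so A = True.
All clauses satisfied.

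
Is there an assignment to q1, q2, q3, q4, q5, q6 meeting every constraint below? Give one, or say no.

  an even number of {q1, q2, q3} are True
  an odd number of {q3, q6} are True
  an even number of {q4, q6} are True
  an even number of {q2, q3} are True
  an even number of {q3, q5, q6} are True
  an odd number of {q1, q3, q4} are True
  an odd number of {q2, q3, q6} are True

q1 = False, q2 = False, q3 = False, q4 = True, q5 = True, q6 = True

{q1, q2, q3}: 0 true → even ✓
{q3, q6}: 1 true → odd ✓
{q4, q6}: 2 true → even ✓
{q2, q3}: 0 true → even ✓
{q3, q5, q6}: 2 true → even ✓
{q1, q3, q4}: 1 true → odd ✓
{q2, q3, q6}: 1 true → odd ✓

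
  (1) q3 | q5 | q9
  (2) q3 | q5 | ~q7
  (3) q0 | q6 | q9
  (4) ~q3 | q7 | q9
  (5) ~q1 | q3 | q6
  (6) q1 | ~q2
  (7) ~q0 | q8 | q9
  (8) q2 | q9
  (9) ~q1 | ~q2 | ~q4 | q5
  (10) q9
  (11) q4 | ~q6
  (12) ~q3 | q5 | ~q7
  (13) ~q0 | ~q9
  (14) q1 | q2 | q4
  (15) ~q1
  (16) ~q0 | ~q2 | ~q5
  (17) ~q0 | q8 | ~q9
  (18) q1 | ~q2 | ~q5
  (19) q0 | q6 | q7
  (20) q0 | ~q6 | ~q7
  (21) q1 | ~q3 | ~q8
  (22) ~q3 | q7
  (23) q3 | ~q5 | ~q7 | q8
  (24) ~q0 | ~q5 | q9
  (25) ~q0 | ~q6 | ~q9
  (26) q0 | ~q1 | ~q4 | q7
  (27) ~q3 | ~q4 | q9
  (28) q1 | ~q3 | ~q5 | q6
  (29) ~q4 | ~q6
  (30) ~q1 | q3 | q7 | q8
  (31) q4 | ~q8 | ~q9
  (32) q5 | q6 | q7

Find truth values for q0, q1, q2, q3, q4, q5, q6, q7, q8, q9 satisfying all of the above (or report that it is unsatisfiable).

q0=F; q1=F; q2=F; q3=F; q4=T; q5=T; q6=F; q7=T; q8=T; q9=T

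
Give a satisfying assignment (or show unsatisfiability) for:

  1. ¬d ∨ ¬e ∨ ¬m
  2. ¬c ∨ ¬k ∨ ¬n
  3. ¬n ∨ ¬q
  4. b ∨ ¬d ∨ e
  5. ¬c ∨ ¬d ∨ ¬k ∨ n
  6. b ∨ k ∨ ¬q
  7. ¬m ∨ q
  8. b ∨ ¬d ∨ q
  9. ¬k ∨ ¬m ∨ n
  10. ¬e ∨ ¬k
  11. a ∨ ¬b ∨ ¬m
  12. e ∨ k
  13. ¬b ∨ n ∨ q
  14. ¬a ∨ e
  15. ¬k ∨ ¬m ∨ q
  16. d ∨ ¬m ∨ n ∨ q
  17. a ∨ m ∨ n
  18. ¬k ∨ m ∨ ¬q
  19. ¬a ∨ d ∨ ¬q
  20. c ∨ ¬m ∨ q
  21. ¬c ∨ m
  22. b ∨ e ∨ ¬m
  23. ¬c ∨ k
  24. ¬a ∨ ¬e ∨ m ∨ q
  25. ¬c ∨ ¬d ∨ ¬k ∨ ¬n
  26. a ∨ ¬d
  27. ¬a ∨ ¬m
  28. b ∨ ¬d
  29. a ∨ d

b = True, a = True, m = False, d = True, k = False, n = False, e = True, q = True, c = False

Set b = True.
Set a = True.
  then (¬a ∨ e) forces e = True.
  then (¬a ∨ ¬m) forces m = False.
  then (¬e ∨ ¬k) forces k = False.
  then (¬c ∨ m) forces c = False.
  then (¬a ∨ ¬e ∨ m ∨ q) forces q = True.
  then (¬n ∨ ¬q) forces n = False.
  then (¬a ∨ d ∨ ¬q) forces d = True.
All clauses satisfied.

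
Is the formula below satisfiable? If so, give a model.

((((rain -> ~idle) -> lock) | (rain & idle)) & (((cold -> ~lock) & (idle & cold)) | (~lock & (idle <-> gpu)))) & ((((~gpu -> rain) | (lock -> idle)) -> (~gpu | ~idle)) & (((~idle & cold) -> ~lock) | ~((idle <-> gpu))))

idle: True, rain: True, gpu: False, lock: False, cold: True

  (((rain -> ~idle) -> lock) | (rain & idle)) & (((cold -> ~lock) & (idle & cold)) | (~lock & (idle <-> gpu))) = True
    ((rain -> ~idle) -> lock) | (rain & idle) = True
      (rain -> ~idle) -> lock = True
        rain -> ~idle = False
          ~idle = False
      rain & idle = True
    ((cold -> ~lock) & (idle & cold)) | (~lock & (idle <-> gpu)) = True
      (cold -> ~lock) & (idle & cold) = True
        cold -> ~lock = True
          ~lock = True
        idle & cold = True
      ~lock & (idle <-> gpu) = False
        ~lock = True
        idle <-> gpu = False
  (((~gpu -> rain) | (lock -> idle)) -> (~gpu | ~idle)) & (((~idle & cold) -> ~lock) | ~((idle <-> gpu))) = True
    ((~gpu -> rain) | (lock -> idle)) -> (~gpu | ~idle) = True
      (~gpu -> rain) | (lock -> idle) = True
        ~gpu -> rain = True
          ~gpu = True
        lock -> idle = True
      ~gpu | ~idle = True
        ~gpu = True
        ~idle = False
    ((~idle & cold) -> ~lock) | ~((idle <-> gpu)) = True
      (~idle & cold) -> ~lock = True
        ~idle & cold = False
          ~idle = False
        ~lock = True
      ~((idle <-> gpu)) = True
        idle <-> gpu = False
Both conjuncts True, so the formula holds.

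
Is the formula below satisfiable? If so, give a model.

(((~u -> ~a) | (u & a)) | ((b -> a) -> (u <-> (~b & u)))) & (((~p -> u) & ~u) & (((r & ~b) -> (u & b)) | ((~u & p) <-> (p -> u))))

u = False; a = False; p = True; b = True; r = True

  ((~u -> ~a) | (u & a)) | ((b -> a) -> (u <-> (~b & u))) = True
    (~u -> ~a) | (u & a) = True
      ~u -> ~a = True
        ~u = True
        ~a = True
      u & a = False
    (b -> a) -> (u <-> (~b & u)) = True
      b -> a = False
      u <-> (~b & u) = True
        ~b & u = False
          ~b = False
  ((~p -> u) & ~u) & (((r & ~b) -> (u & b)) | ((~u & p) <-> (p -> u))) = True
    (~p -> u) & ~u = True
      ~p -> u = True
        ~p = False
      ~u = True
    ((r & ~b) -> (u & b)) | ((~u & p) <-> (p -> u)) = True
      (r & ~b) -> (u & b) = True
        r & ~b = False
          ~b = False
        u & b = False
      (~u & p) <-> (p -> u) = False
        ~u & p = True
          ~u = True
        p -> u = False
Both conjuncts True, so the formula holds.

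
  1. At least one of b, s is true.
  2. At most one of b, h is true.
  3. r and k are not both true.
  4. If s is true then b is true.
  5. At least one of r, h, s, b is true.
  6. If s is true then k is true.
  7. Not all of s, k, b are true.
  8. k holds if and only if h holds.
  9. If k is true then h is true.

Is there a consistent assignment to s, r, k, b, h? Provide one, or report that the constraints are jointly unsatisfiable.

s = False, r = True, k = False, b = True, h = False

  (1) {b, s}: 1 true — at least one ✓
  (2) {b, h}: 1 true — at most one ✓
  (3) r=T, k=F — not both ✓
  (4) s=F ⇒ b: vacuous ✓
  (5) {r, h, s, b}: 2 true — at least one ✓
  (6) s=F ⇒ k: vacuous ✓
  (7) {s, k, b}: 1/3 true — not all ✓
  (8) k=F, h=F — same ✓
  (9) k=F ⇒ h: vacuous ✓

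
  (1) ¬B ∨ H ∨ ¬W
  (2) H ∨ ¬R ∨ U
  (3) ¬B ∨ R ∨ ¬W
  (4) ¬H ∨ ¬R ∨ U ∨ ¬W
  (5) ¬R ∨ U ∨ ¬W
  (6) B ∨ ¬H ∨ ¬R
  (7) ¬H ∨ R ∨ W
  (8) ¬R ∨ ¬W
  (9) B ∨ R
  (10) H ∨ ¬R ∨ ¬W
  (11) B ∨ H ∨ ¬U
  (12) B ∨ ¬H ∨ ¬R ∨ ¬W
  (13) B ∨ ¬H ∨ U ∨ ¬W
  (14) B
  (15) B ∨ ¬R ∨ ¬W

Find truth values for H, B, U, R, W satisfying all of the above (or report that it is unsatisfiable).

H: False, B: True, U: True, R: False, W: False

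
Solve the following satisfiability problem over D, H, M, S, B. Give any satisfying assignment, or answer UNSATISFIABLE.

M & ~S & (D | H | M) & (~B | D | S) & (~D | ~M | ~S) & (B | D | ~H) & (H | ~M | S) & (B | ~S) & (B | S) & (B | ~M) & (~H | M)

Unit clause (M) forces M = True.
Unit clause (~S) forces S = False.
In (H | ~M | S) only H is left, so H = True.
In (B | S) only B is left, so B = True.
In (~B | D | S) only D is left, so D = True.
All clauses satisfied.

D = True, H = True, M = True, S = False, B = True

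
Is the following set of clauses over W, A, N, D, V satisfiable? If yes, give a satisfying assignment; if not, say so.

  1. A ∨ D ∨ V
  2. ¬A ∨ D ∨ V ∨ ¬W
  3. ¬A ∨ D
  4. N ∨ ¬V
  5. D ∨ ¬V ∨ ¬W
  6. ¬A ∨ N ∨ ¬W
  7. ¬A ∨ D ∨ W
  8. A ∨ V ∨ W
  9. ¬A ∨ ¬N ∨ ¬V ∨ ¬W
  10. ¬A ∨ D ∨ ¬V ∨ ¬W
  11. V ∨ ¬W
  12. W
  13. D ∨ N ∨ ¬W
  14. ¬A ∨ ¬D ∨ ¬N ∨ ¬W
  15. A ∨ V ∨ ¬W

Unit clause (W) forces W = True.
In (V ∨ ¬W) only V is left, so V = True.
In (N ∨ ¬V) only N is left, so N = True.
In (D ∨ ¬V ∨ ¬W) only D is left, so D = True.
In (¬A ∨ ¬N ∨ ¬V ∨ ¬W) only ¬A is left, so A = False.
All clauses satisfied.

W: True, A: False, N: True, D: True, V: True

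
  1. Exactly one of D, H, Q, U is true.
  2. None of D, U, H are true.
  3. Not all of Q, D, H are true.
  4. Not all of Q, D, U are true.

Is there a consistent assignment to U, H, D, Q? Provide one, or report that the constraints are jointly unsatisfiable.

U = False, H = False, D = False, Q = True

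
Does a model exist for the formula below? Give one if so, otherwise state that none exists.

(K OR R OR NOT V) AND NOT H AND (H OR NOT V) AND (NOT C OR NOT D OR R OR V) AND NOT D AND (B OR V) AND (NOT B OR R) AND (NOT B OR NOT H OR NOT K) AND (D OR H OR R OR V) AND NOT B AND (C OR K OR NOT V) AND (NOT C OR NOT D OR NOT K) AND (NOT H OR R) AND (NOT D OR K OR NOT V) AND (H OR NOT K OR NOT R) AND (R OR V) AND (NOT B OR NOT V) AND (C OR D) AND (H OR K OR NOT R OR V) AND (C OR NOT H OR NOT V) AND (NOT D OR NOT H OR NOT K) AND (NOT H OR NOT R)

Case B = True:
  Clause (NOT B) is falsified — contradiction.
Case B = False:
  (NOT H) forces H = False.
  (H OR NOT V) forces V = False.
  Clause (B OR V) is falsified — contradiction.
Both cases fail, so the formula is unsatisfiable.

The formula is unsatisfiable.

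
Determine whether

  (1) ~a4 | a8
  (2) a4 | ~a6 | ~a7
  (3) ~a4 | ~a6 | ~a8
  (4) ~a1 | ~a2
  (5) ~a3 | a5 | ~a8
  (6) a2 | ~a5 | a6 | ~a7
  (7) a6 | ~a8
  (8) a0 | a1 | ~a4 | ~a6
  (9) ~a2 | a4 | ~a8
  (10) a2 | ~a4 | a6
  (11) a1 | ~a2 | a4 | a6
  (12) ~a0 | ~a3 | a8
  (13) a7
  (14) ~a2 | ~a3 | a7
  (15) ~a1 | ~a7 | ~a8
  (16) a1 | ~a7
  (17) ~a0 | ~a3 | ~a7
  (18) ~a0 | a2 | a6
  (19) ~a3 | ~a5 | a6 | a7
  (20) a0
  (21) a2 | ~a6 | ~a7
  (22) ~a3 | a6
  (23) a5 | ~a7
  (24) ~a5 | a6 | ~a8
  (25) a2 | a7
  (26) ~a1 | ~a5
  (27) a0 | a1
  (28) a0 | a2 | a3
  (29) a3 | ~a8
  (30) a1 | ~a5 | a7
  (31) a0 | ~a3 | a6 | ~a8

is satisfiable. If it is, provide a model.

Case a5 = True:
  (a7) forces a7 = True.
  (a1 | ~a7) forces a1 = True.
  Clause (~a1 | ~a5) is falsified — contradiction.
Case a5 = False:
  (a7) forces a7 = True.
  Clause (a5 | ~a7) is falsified — contradiction.
Both cases fail, so the formula is unsatisfiable.

Unsatisfiable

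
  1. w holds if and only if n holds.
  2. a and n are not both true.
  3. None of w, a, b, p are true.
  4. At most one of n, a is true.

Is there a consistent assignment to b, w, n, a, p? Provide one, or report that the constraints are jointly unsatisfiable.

b: False; w: False; n: False; a: False; p: False

  (1) w=F, n=F — same ✓
  (2) a=F, n=F — not both ✓
  (3) {w, a, b, p}: 0 true — none ✓
  (4) {n, a}: 0 true — at most one ✓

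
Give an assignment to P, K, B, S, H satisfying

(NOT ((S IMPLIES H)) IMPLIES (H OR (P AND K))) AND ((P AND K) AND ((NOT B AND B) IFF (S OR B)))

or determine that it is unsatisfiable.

P=T, K=T, B=F, S=F, H=T

  NOT ((S IMPLIES H)) IMPLIES (H OR (P AND K)) = True
    NOT ((S IMPLIES H)) = False
      S IMPLIES H = True
    H OR (P AND K) = True
      P AND K = True
  (P AND K) AND ((NOT B AND B) IFF (S OR B)) = True
    P AND K = True
    (NOT B AND B) IFF (S OR B) = True
      NOT B AND B = False
        NOT B = True
      S OR B = False
Both conjuncts True, so the formula holds.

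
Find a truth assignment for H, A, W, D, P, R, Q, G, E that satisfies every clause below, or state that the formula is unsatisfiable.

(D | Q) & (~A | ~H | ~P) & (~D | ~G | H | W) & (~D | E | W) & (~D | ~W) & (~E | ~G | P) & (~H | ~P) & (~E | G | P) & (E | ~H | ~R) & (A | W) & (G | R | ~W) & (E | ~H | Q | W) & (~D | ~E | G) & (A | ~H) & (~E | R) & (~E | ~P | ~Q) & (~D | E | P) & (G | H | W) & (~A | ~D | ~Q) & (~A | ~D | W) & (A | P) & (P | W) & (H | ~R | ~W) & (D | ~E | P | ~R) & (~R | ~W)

Set H = False.
Set A = True.
Set W = False.
  then (G | H | W) forces G = True.
  then (~A | ~D | W) forces D = False.
  then (P | W) forces P = True.
  then (D | Q) forces Q = True.
  then (~E | ~P | ~Q) forces E = False.
Set R = True.
All clauses satisfied.

H = False, A = True, W = False, D = False, P = True, R = True, Q = True, G = True, E = False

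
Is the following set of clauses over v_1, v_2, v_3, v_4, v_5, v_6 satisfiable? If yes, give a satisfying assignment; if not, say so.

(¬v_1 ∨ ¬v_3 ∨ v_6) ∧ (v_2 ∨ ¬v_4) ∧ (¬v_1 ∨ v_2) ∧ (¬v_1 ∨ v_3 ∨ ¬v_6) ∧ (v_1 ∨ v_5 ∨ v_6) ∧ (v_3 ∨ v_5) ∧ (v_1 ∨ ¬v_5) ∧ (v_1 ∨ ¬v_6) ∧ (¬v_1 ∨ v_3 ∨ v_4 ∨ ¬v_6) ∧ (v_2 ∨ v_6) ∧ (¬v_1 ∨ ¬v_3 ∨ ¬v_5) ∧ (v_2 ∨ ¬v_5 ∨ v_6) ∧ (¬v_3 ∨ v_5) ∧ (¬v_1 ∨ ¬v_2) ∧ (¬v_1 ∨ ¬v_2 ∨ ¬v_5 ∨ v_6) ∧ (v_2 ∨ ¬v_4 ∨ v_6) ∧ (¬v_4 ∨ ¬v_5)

Case v_1 = True:
  (¬v_1 ∨ v_2) forces v_2 = True.
  Clause (¬v_1 ∨ ¬v_2) is falsified — contradiction.
Case v_1 = False:
  (v_1 ∨ ¬v_5) forces v_5 = False.
  (v_1 ∨ v_5 ∨ v_6) forces v_6 = True.
  Clause (v_1 ∨ ¬v_6) is falsified — contradiction.
Both cases fail, so the formula is unsatisfiable.

The formula is unsatisfiable.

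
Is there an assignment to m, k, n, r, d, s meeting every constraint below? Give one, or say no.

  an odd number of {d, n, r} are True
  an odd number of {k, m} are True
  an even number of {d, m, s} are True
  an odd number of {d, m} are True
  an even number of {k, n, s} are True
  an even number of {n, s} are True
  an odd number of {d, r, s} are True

m=T; k=F; n=T; r=F; d=F; s=T

{d, n, r}: 1 true → odd ✓
{k, m}: 1 true → odd ✓
{d, m, s}: 2 true → even ✓
{d, m}: 1 true → odd ✓
{k, n, s}: 2 true → even ✓
{n, s}: 2 true → even ✓
{d, r, s}: 1 true → odd ✓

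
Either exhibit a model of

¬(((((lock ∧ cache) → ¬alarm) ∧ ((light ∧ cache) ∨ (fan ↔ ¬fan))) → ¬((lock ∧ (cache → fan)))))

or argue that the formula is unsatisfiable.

lock=T; light=T; cache=T; alarm=F; fan=T

  ¬(((((lock ∧ cache) → ¬alarm) ∧ ((light ∧ cache) ∨ (fan ↔ ¬fan))) → ¬((lock ∧ (cache → fan))))) = True
    (((lock ∧ cache) → ¬alarm) ∧ ((light ∧ cache) ∨ (fan ↔ ¬fan))) → ¬((lock ∧ (cache → fan))) = False
      ((lock ∧ cache) → ¬alarm) ∧ ((light ∧ cache) ∨ (fan ↔ ¬fan)) = True
        (lock ∧ cache) → ¬alarm = True
          lock ∧ cache = True
          ¬alarm = True
        (light ∧ cache) ∨ (fan ↔ ¬fan) = True
          light ∧ cache = True
          fan ↔ ¬fan = False
            ¬fan = False
      ¬((lock ∧ (cache → fan))) = False
        lock ∧ (cache → fan) = True
          cache → fan = True
The formula evaluates to True.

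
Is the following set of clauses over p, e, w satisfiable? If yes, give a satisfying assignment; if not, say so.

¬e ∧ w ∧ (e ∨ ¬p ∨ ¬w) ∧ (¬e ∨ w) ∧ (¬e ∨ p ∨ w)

Unit clause (¬e) forces e = False.
Unit clause (w) forces w = True.
In (e ∨ ¬p ∨ ¬w) only ¬p is left, so p = False.
All clauses satisfied.

p: False, e: False, w: True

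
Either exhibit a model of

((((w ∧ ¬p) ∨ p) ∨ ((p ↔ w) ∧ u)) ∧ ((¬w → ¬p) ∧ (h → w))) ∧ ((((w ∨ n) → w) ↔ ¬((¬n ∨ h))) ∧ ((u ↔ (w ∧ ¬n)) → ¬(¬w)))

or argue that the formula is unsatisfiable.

p=F, h=F, u=T, w=T, n=T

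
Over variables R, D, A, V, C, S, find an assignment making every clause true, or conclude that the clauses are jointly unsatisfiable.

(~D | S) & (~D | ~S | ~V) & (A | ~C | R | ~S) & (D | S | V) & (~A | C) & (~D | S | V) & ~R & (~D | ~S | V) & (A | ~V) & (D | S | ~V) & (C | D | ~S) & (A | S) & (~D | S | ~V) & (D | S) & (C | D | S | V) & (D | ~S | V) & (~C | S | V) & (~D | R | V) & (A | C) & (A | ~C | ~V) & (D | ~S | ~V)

Case D = True:
  (~D | S) forces S = True.
  (~D | ~S | ~V) forces V = False.
  Clause (~D | ~S | V) is falsified — contradiction.
Case D = False:
  (~R) forces R = False.
  (D | S) forces S = True.
  (C | D | ~S) forces C = True.
  (A | ~C | R | ~S) forces A = True.
  (D | ~S | V) forces V = True.
  Clause (D | ~S | ~V) is falsified — contradiction.
Both cases fail, so the formula is unsatisfiable.

Unsatisfiable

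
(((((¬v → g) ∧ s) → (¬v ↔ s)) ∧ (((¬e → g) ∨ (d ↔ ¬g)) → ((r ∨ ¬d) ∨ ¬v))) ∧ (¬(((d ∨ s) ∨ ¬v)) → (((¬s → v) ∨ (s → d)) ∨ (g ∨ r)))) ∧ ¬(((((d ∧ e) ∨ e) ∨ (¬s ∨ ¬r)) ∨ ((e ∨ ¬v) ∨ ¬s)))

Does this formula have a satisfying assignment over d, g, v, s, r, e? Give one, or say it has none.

Unsatisfiable

Case r = True: the formula simplifies to (((¬v → g) ∧ s) → (¬v ↔ s)) ∧ ¬(((((d ∧ e) ∨ e) ∨ ¬s) ∨ ((e ∨ ¬v) ∨ ¬s))).
  v = True: simplifies to (s → ¬s) ∧ ¬(((((d ∧ e) ∨ e) ∨ ¬s) ∨ (e ∨ ¬s))).
    s = True: the conjunct s → ¬s becomes True → ¬True = False.
    s = False: the conjunct ¬(((((d ∧ e) ∨ e) ∨ ¬s) ∨ (e ∨ ¬s))) becomes ¬((True ∨ True)) = False.
  v = False: the conjunct ¬(((((d ∧ e) ∨ e) ∨ ¬s) ∨ ((e ∨ ¬v) ∨ ¬s))) becomes ¬(((((d ∧ e) ∨ e) ∨ ¬s) ∨ True)) = False.
Case r = False: the conjunct ¬(((((d ∧ e) ∨ e) ∨ (¬s ∨ ¬r)) ∨ ((e ∨ ¬v) ∨ ¬s))) becomes ¬((True ∨ ((e ∨ ¬v) ∨ ¬s))) = False.
Both cases fail — unsatisfiable.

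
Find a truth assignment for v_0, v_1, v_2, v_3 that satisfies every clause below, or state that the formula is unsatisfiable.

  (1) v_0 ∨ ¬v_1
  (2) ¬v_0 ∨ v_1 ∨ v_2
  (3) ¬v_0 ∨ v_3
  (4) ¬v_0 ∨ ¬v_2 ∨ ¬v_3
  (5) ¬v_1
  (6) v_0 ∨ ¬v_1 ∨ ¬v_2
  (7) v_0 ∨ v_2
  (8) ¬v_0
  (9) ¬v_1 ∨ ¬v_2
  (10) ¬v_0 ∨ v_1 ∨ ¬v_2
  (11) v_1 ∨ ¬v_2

Unsatisfiable — no assignment works.

Case v_0 = True:
  Clause (¬v_0) is falsified — contradiction.
Case v_0 = False:
  (v_0 ∨ ¬v_1) forces v_1 = False.
  (v_0 ∨ v_2) forces v_2 = True.
  Clause (v_1 ∨ ¬v_2) is falsified — contradiction.
Both cases fail, so the formula is unsatisfiable.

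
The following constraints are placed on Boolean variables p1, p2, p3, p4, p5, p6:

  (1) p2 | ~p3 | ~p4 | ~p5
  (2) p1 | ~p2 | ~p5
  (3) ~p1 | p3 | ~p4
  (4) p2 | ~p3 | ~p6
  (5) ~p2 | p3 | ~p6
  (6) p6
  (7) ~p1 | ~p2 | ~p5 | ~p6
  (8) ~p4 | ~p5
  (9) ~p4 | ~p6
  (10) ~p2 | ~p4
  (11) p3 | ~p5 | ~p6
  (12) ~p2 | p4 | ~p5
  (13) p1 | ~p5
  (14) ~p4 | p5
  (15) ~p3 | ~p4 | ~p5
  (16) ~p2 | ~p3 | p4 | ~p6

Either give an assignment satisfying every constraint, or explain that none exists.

p1: True, p2: False, p3: False, p4: False, p5: False, p6: True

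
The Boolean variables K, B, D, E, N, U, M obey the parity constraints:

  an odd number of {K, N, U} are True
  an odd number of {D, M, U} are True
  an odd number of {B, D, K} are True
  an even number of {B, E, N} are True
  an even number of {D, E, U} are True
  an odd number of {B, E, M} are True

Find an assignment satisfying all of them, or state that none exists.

K=T; B=F; D=F; E=F; N=F; U=F; M=T

{K, N, U}: 1 true → odd ✓
{D, M, U}: 1 true → odd ✓
{B, D, K}: 1 true → odd ✓
{B, E, N}: 0 true → even ✓
{D, E, U}: 0 true → even ✓
{B, E, M}: 1 true → odd ✓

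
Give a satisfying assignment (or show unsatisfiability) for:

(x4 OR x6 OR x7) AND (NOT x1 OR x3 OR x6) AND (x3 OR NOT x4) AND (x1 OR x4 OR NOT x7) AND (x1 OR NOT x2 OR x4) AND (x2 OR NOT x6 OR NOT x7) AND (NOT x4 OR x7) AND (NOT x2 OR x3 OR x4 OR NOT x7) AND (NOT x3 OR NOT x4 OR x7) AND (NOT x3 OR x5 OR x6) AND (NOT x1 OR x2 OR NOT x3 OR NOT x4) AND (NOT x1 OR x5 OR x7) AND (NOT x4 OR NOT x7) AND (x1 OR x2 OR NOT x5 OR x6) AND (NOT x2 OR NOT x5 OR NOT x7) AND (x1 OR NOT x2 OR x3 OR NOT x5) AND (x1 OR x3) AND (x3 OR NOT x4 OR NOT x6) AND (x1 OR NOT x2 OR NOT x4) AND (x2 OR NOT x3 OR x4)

x1=T, x2=T, x3=T, x4=F, x5=F, x6=T, x7=T

Set x1 = True.
Set x2 = True.
Set x3 = True.
Try x4 = True:
  (NOT x4 OR x7) forces x7 = True.
  clause (NOT x4 OR NOT x7) is falsified — backtrack.
So x4 = False.
Set x5 = False.
  then (NOT x3 OR x5 OR x6) forces x6 = True.
  then (NOT x1 OR x5 OR x7) forces x7 = True.
All clauses satisfied.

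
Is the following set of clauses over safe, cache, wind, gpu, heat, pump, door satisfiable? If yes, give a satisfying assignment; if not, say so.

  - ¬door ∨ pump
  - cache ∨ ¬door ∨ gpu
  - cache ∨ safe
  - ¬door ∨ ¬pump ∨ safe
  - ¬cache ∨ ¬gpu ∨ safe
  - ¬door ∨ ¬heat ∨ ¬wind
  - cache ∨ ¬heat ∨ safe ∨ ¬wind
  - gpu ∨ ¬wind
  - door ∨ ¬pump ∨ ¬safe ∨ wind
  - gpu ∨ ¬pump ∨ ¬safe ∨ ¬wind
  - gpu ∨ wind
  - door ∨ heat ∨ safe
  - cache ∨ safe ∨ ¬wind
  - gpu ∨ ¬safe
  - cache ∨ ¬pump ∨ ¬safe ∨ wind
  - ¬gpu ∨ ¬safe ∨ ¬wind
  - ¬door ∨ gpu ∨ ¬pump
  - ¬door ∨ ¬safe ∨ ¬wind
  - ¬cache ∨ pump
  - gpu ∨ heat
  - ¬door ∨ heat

safe: True, cache: False, wind: False, gpu: True, heat: True, pump: False, door: False

Try safe = False:
  (cache ∨ safe) forces cache = True.
  (¬cache ∨ ¬gpu ∨ safe) forces gpu = False.
  (gpu ∨ ¬wind) forces wind = False.
  clause (gpu ∨ wind) is falsified — backtrack.
So safe = True.
  then (gpu ∨ ¬safe) forces gpu = True.
  then (¬gpu ∨ ¬safe ∨ ¬wind) forces wind = False.
Set cache = False.
  then (cache ∨ ¬pump ∨ ¬safe ∨ wind) forces pump = False.
  then (¬door ∨ pump) forces door = False.
Set heat = True.
All clauses satisfied.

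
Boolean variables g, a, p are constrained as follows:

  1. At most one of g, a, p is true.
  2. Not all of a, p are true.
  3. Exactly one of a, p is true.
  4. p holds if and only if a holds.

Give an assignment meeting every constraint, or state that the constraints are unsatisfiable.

UNSATISFIABLE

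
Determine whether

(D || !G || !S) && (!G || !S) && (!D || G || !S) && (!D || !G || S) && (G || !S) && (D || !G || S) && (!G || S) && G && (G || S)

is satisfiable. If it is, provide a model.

Case G = True:
  (!G || !S) forces S = False.
  Clause (!G || S) is falsified — contradiction.
Case G = False:
  Clause (G) is falsified — contradiction.
Both cases fail, so the formula is unsatisfiable.

No satisfying assignment exists.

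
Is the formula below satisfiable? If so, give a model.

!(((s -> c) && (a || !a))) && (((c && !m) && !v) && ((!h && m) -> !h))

Unsatisfiable — no assignment works.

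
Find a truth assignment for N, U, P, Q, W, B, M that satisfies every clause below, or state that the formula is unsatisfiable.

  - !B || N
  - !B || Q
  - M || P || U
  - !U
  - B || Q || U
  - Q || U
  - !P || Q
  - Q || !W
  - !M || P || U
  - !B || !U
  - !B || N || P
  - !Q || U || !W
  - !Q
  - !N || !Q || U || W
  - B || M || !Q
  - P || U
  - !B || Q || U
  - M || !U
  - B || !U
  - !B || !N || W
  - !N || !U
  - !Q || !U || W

Unsatisfiable — no assignment works.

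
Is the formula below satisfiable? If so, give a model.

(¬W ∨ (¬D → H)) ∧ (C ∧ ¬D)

D = False, C = True, H = True, W = False

  ¬W ∨ (¬D → H) = True
    ¬W = True
    ¬D → H = True
      ¬D = True
  C ∧ ¬D = True
    ¬D = True
Both conjuncts True, so the formula holds.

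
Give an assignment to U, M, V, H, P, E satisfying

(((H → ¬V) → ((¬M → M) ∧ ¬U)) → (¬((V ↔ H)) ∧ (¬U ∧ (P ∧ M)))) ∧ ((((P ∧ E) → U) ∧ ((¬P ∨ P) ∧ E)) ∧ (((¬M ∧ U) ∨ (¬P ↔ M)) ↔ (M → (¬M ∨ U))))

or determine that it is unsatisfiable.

U = True, M = False, V = True, H = False, P = True, E = True

  ((H → ¬V) → ((¬M → M) ∧ ¬U)) → (¬((V ↔ H)) ∧ (¬U ∧ (P ∧ M))) = True
    (H → ¬V) → ((¬M → M) ∧ ¬U) = False
      H → ¬V = True
        ¬V = False
      (¬M → M) ∧ ¬U = False
        ¬M → M = False
          ¬M = True
        ¬U = False
    ¬((V ↔ H)) ∧ (¬U ∧ (P ∧ M)) = False
      ¬((V ↔ H)) = True
        V ↔ H = False
      ¬U ∧ (P ∧ M) = False
        ¬U = False
        P ∧ M = False
  (((P ∧ E) → U) ∧ ((¬P ∨ P) ∧ E)) ∧ (((¬M ∧ U) ∨ (¬P ↔ M)) ↔ (M → (¬M ∨ U))) = True
    ((P ∧ E) → U) ∧ ((¬P ∨ P) ∧ E) = True
      (P ∧ E) → U = True
        P ∧ E = True
      (¬P ∨ P) ∧ E = True
        ¬P ∨ P = True
          ¬P = False
    ((¬M ∧ U) ∨ (¬P ↔ M)) ↔ (M → (¬M ∨ U)) = True
      (¬M ∧ U) ∨ (¬P ↔ M) = True
        ¬M ∧ U = True
          ¬M = True
        ¬P ↔ M = True
          ¬P = False
      M → (¬M ∨ U) = True
        ¬M ∨ U = True
          ¬M = True
Both conjuncts True, so the formula holds.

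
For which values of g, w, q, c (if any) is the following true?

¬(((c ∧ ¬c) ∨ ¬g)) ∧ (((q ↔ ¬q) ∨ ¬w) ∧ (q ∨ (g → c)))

g = True; w = False; q = True; c = False

  ¬(((c ∧ ¬c) ∨ ¬g)) = True
    (c ∧ ¬c) ∨ ¬g = False
      c ∧ ¬c = False
        ¬c = True
      ¬g = False
  ((q ↔ ¬q) ∨ ¬w) ∧ (q ∨ (g → c)) = True
    (q ↔ ¬q) ∨ ¬w = True
      q ↔ ¬q = False
        ¬q = False
      ¬w = True
    q ∨ (g → c) = True
      g → c = False
Both conjuncts True, so the formula holds.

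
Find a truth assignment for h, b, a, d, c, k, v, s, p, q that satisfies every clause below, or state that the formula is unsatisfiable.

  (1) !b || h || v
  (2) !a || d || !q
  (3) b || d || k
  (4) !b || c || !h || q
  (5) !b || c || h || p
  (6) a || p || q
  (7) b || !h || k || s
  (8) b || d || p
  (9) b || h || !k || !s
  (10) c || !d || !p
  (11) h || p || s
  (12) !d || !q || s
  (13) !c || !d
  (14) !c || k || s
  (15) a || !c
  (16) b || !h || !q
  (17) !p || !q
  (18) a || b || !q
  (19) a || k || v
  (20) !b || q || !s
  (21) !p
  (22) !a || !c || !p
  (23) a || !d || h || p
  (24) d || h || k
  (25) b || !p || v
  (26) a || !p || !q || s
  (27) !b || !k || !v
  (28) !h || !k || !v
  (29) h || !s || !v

h=T; b=F; a=T; d=T; c=F; k=T; v=F; s=T; p=F; q=F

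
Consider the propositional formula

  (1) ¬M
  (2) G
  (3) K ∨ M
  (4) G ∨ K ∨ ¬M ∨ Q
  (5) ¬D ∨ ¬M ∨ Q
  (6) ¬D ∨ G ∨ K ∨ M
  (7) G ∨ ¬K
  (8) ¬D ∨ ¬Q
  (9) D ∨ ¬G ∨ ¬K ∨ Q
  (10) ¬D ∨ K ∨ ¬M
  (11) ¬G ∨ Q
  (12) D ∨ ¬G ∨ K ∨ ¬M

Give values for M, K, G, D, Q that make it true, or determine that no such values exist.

Unit clause (¬M) forces M = False.
Unit clause (G) forces G = True.
In (K ∨ M) only K is left, so K = True.
In (¬G ∨ Q) only Q is left, so Q = True.
In (¬D ∨ ¬Q) only ¬D is left, so D = False.
All clauses satisfied.

M = False, K = True, G = True, D = False, Q = True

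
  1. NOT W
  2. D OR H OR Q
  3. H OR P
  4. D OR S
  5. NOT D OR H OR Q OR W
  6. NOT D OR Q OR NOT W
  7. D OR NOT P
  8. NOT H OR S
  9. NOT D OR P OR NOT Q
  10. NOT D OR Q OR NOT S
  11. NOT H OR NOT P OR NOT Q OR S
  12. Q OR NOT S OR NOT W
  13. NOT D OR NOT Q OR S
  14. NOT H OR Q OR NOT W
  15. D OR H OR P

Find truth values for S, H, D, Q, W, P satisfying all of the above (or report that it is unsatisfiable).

Unit clause (NOT W) forces W = False.
Try S = False:
  (D OR S) forces D = True.
  (NOT H OR S) forces H = False.
  (H OR P) forces P = True.
  (NOT D OR H OR Q OR W) forces Q = True.
  clause (NOT D OR NOT Q OR S) is falsified — backtrack.
So S = True.
Set H = True.
Set D = True.
  then (NOT D OR Q OR NOT S) forces Q = True.
  then (NOT D OR P OR NOT Q) forces P = True.
All clauses satisfied.

S: True, H: True, D: True, Q: True, W: False, P: True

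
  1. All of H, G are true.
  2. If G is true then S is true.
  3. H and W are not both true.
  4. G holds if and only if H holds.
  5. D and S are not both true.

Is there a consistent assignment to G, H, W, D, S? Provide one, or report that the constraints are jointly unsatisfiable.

G = True, H = True, W = False, D = False, S = True

  (1) {H, G}: all 2 true ✓
  (2) G=T ⇒ S: T ✓
  (3) H=T, W=F — not both ✓
  (4) G=T, H=T — same ✓
  (5) D=F, S=T — not both ✓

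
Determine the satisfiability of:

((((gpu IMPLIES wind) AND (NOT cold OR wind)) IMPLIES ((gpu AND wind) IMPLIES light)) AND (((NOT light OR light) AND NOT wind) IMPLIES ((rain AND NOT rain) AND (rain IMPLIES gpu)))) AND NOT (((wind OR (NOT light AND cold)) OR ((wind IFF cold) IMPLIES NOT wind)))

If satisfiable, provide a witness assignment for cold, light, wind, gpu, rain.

No satisfying assignment exists.

The conjunct NOT (((wind OR (NOT light AND cold)) OR ((wind IFF cold) IMPLIES NOT wind))) is unsatisfiable on its own:
  cold=F, light=F, wind=F: evaluates to False.
  cold=F, light=F, wind=T: evaluates to False.
  cold=F, light=T, wind=F: evaluates to False.
  cold=F, light=T, wind=T: evaluates to False.
  cold=T, light=F, wind=F: evaluates to False.
  cold=T, light=F, wind=T: evaluates to False.
  cold=T, light=T, wind=F: evaluates to False.
  cold=T, light=T, wind=T: evaluates to False.
So the whole conjunction is unsatisfiable.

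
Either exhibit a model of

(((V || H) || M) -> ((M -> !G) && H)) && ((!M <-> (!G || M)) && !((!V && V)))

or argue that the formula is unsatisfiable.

G=F; M=F; V=F; H=F

  ((V || H) || M) -> ((M -> !G) && H) = True
    (V || H) || M = False
      V || H = False
    (M -> !G) && H = False
      M -> !G = True
        !G = True
  (!M <-> (!G || M)) && !((!V && V)) = True
    !M <-> (!G || M) = True
      !M = True
      !G || M = True
        !G = True
    !((!V && V)) = True
      !V && V = False
        !V = True
Both conjuncts True, so the formula holds.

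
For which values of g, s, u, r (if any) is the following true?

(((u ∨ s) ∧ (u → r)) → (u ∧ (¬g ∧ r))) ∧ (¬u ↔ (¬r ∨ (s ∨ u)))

g = False, s = False, u = False, r = False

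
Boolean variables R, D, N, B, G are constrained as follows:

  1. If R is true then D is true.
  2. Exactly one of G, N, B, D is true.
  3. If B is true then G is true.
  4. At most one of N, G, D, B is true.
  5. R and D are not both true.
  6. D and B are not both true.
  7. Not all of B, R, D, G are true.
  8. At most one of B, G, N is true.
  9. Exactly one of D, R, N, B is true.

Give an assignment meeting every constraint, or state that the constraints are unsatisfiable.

R: False; D: True; N: False; B: False; G: False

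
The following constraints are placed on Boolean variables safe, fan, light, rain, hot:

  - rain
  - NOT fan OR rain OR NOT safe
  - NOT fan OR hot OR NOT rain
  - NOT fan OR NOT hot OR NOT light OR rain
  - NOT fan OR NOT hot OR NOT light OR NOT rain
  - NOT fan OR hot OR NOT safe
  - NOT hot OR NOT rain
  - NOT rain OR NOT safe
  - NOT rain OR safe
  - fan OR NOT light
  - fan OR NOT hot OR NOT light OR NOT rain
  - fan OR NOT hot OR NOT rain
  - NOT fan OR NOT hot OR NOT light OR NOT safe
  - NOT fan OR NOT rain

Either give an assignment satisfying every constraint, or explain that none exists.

Case safe = True:
  (rain) forces rain = True.
  Clause (NOT rain OR NOT safe) is falsified — contradiction.
Case safe = False:
  (rain) forces rain = True.
  Clause (NOT rain OR safe) is falsified — contradiction.
Both cases fail, so the formula is unsatisfiable.

Unsatisfiable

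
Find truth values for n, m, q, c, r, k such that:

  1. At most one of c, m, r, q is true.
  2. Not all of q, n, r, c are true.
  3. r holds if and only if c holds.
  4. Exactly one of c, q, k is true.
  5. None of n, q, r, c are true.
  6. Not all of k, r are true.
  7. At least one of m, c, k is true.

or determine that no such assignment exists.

n = False, m = False, q = False, c = False, r = False, k = True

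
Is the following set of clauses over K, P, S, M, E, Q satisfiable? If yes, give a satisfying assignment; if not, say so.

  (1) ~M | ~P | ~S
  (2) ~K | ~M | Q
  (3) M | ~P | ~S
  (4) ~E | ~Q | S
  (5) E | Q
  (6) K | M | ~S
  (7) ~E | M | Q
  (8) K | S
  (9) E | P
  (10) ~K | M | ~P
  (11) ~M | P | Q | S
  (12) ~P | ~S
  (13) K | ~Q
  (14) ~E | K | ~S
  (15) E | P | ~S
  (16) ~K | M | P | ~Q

K = True, P = False, S = True, M = True, E = True, Q = True

Try K = False:
  (K | S) forces S = True.
  (K | M | ~S) forces M = True.
  (~M | ~P | ~S) forces P = False.
  (E | P) forces E = True.
  clause (~E | K | ~S) is falsified — backtrack.
So K = True.
Set P = False.
  then (E | P) forces E = True.
Try S = False:
  (~E | ~Q | S) forces Q = False.
  (~K | ~M | Q) forces M = False.
  clause (~E | M | Q) is falsified — backtrack.
So S = True.
Set M = True.
  then (~K | ~M | Q) forces Q = True.
All clauses satisfied.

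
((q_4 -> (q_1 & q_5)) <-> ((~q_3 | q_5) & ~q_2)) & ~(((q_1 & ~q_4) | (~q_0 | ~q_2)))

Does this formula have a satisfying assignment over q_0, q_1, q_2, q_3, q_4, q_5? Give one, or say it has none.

q_0=T; q_1=F; q_2=T; q_3=F; q_4=T; q_5=T

  (q_4 -> (q_1 & q_5)) <-> ((~q_3 | q_5) & ~q_2) = True
    q_4 -> (q_1 & q_5) = False
      q_1 & q_5 = False
    (~q_3 | q_5) & ~q_2 = False
      ~q_3 | q_5 = True
        ~q_3 = True
      ~q_2 = False
  ~(((q_1 & ~q_4) | (~q_0 | ~q_2))) = True
    (q_1 & ~q_4) | (~q_0 | ~q_2) = False
      q_1 & ~q_4 = False
        ~q_4 = False
      ~q_0 | ~q_2 = False
        ~q_0 = False
        ~q_2 = False
Both conjuncts True, so the formula holds.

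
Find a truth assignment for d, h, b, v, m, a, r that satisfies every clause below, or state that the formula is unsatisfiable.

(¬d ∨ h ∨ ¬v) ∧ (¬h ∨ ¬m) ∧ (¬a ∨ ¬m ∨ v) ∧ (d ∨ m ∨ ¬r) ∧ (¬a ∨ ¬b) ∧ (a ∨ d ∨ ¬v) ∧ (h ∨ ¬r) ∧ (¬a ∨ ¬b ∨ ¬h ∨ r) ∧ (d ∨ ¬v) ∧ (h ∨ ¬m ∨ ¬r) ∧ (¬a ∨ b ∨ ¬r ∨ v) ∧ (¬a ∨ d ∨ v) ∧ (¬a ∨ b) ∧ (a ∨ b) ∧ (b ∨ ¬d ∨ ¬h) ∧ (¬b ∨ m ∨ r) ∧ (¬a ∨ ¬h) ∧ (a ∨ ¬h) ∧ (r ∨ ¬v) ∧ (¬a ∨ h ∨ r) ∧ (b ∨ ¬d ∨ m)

d: True, h: False, b: True, v: False, m: True, a: False, r: False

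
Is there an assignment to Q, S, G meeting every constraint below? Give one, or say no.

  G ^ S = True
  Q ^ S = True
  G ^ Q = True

Adding constraints 1, 2, 3 mod 2: every variable appears an even number of times on the left, so the left side is 0.
But the right sides sum to 1 (mod 2). 0 ≠ 1 — the system is inconsistent.

UNSATISFIABLE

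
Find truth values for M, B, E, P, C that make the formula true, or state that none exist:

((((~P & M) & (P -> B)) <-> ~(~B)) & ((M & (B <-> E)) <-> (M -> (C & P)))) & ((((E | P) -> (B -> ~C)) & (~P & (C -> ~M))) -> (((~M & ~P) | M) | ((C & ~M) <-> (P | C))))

M = True; B = False; E = True; P = True; C = False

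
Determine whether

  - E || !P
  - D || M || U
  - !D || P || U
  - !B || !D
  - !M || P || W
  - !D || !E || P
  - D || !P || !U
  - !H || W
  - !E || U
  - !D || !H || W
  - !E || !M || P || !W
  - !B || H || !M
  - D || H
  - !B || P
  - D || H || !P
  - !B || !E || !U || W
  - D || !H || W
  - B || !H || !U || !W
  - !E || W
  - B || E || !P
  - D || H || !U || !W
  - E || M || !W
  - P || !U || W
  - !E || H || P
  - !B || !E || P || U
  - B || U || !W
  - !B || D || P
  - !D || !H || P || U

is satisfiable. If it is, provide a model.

Set D = True.
  then (!B || !D) forces B = False.
Try W = False:
  (!H || W) forces H = False.
  (!E || W) forces E = False.
  (E || !P) forces P = False.
  (!D || P || U) forces U = True.
  clause (P || !U || W) is falsified — backtrack.
So W = True.
  then (B || U || !W) forces U = True.
  then (B || !H || !U || !W) forces H = False.
Set M = True.
Set P = False.
  then (!D || !E || P) forces E = False.
All clauses satisfied.

D = True; W = True; M = True; B = False; H = False; U = True; P = False; E = False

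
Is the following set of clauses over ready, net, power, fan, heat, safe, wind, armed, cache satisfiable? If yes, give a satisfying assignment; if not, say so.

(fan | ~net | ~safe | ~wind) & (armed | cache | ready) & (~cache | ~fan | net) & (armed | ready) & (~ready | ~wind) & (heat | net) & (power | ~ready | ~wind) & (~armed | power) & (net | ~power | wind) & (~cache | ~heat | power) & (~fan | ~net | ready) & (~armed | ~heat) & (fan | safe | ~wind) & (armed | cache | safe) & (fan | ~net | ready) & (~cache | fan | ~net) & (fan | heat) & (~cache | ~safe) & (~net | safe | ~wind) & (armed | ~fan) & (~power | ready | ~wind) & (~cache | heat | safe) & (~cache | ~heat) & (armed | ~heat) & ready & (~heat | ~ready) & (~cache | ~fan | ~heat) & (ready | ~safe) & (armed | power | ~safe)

Unit clause (ready) forces ready = True.
In (~heat | ~ready) only ~heat is left, so heat = False.
In (~ready | ~wind) only ~wind is left, so wind = False.
In (heat | net) only net is left, so net = True.
In (fan | heat) only fan is left, so fan = True.
In (armed | ~fan) only armed is left, so armed = True.
In (~armed | power) only power is left, so power = True.
Set safe = True.
  then (~cache | ~safe) forces cache = False.
All clauses satisfied.

ready = True; net = True; power = True; fan = True; heat = False; safe = True; wind = False; armed = True; cache = False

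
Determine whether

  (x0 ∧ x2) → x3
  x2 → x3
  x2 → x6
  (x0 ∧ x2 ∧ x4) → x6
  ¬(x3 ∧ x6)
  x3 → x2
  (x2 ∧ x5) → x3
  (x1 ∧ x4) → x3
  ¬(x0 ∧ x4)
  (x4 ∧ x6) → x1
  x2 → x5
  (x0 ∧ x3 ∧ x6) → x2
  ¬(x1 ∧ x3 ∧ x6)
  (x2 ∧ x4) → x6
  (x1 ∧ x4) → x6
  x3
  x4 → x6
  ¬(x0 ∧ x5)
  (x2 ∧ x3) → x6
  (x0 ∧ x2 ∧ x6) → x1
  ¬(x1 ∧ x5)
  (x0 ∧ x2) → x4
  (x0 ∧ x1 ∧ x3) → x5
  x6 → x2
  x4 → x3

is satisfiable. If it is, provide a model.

Case x3 = True:
  (¬x3 ∨ ¬x6) forces x6 = False.
  (¬x2 ∨ ¬x3 ∨ x6) forces x2 = False.
  Clause (x2 ∨ ¬x3) is falsified — contradiction.
Case x3 = False:
  Clause (x3) is falsified — contradiction.
Both cases fail, so the formula is unsatisfiable.

Unsatisfiable — no assignment works.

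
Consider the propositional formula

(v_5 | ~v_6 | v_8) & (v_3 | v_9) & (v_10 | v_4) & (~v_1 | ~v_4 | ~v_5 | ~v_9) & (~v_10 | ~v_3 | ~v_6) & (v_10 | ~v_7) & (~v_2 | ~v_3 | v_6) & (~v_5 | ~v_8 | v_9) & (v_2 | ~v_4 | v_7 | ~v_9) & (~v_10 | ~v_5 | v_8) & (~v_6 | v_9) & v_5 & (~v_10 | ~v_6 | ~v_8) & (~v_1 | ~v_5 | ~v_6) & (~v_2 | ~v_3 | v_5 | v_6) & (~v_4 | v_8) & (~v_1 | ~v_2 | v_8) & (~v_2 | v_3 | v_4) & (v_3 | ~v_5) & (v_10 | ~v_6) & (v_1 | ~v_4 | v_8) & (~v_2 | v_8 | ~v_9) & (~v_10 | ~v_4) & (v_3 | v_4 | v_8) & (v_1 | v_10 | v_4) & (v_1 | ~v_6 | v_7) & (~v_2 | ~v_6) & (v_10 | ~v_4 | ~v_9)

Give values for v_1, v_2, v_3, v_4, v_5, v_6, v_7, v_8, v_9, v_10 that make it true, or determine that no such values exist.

v_1 = False; v_2 = False; v_3 = True; v_4 = False; v_5 = True; v_6 = False; v_7 = False; v_8 = True; v_9 = True; v_10 = True

Unit clause (v_5) forces v_5 = True.
In (v_3 | ~v_5) only v_3 is left, so v_3 = True.
Set v_1 = False.
Try v_2 = True:
  (~v_2 | ~v_3 | v_6) forces v_6 = True.
  clause (~v_2 | ~v_6) is falsified — backtrack.
So v_2 = False.
Set v_4 = False.
  then (v_10 | v_4) forces v_10 = True.
  then (~v_10 | ~v_3 | ~v_6) forces v_6 = False.
  then (~v_10 | ~v_5 | v_8) forces v_8 = True.
  then (~v_5 | ~v_8 | v_9) forces v_9 = True.
Set v_7 = False.
All clauses satisfied.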